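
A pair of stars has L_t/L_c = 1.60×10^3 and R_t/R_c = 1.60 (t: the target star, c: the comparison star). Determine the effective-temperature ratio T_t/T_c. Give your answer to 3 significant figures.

L ∝ R²T⁴ gives T ∝ (L/R²)^(1/4), so
T_t/T_c = (1.60×10^3 / 1.60²)^(1/4) = (625.0)^(1/4) = 5.000.

5.00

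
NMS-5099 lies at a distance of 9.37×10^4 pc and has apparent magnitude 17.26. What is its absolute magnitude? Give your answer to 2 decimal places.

M = m − 5 log₁₀(d/10 pc) = 17.26 − 5 log₁₀(9.37×10^4/10)
  = 17.26 − 5 × 3.972 = 17.26 − 19.86 = -2.60.

-2.60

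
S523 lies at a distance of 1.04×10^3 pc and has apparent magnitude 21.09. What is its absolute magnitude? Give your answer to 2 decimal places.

11.00

M = m − 5 log₁₀(d/10 pc) = 21.09 − 5 log₁₀(1.04×10^3/10)
  = 21.09 − 5 × 2.017 = 21.09 − 10.09 = 11.00.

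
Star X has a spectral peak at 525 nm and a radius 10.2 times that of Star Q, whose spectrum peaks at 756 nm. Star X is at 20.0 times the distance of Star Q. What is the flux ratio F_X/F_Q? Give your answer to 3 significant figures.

1.12

Wien's law: T_X/T_Q = λ_Q/λ_X = 756/525 = 1.440.
L_X/L_Q = (R_X/R_Q)²(T_X/T_Q)⁴ = (10.2)²(1.440)⁴ = 447.4.
F_X/F_Q = (L_X/L_Q)/(d_X/d_Q)² = 447.4/(20.0)² = 1.118.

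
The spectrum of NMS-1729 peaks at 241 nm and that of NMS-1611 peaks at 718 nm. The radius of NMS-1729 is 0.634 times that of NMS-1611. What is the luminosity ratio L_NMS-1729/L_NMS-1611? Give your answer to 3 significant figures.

Wien's law gives T ∝ 1/λ_max, so T_NMS-1729/T_NMS-1611 = λ_NMS-1611/λ_NMS-1729 = 718/241 = 2.979.
Then L ∝ R²T⁴ gives L_NMS-1729/L_NMS-1611 = (0.634)² × (2.979)⁴ = 0.4020 × 78.78 = 31.67.

31.7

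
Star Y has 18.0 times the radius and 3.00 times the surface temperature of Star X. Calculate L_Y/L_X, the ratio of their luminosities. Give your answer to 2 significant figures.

2.6×10^4

From the Stefan–Boltzmann law, L ∝ R²T⁴, so
L_Y/L_X = (R_Y/R_X)² (T_Y/T_X)⁴ = (18.0)² × (3.00)⁴ = 324.0 × 81.00 = 2.624×10^4.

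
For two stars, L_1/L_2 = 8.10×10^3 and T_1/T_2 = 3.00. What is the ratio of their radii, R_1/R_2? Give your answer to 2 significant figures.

L ∝ R²T⁴ gives R ∝ √L / T², so
R_1/R_2 = √(8.10×10^3) / (3.00)² = 90.00 / 9.000 = 10.00.

10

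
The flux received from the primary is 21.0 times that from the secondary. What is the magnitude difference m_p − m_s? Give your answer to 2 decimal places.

-3.31

m_p − m_s = −2.5 log₁₀(F_p/F_s) = −2.5 log₁₀(21.0) = −2.5 × (1.322) = -3.306.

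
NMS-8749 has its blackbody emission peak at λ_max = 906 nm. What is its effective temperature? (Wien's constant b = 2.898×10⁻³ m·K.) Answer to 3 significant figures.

3.20×10^3 K

T = b/λ_max = 2.898×10⁻³ / (906×10⁻⁹) = 3199 K.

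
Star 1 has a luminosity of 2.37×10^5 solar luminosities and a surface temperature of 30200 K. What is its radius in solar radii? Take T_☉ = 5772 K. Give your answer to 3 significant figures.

R/R_☉ = √(L/L_☉) / (T/T_☉)² = √(2.37×10^5) / (5.232)²
       = 486.8 / 27.38 = 17.78.

17.8 solar radii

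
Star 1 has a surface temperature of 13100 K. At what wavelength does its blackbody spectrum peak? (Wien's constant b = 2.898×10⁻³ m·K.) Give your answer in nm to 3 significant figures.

λ_max = b/T = 2.898×10⁻³ / 13100 = 2.21×10^-7 m = 221.2 nm.

221 nm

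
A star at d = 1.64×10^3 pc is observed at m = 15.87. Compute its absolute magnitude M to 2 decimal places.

4.80

M = m − 5 log₁₀(d/10 pc) = 15.87 − 5 log₁₀(1.64×10^3/10)
  = 15.87 − 5 × 2.215 = 15.87 − 11.07 = 4.80.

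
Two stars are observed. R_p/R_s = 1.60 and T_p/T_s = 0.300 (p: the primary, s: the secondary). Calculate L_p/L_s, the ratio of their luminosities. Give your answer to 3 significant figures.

From the Stefan–Boltzmann law, L ∝ R²T⁴, so
L_p/L_s = (R_p/R_s)² (T_p/T_s)⁴ = (1.60)² × (0.300)⁴ = 2.560 × 0.008100 = 0.02074.

0.0207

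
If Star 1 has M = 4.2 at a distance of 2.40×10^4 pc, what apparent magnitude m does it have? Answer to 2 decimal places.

21.10

m = M + 5 log₁₀(d/10 pc) = 4.2 + 5 log₁₀(2.40×10^4/10)
  = 4.2 + 5 × 3.380 = 4.2 + 16.90 = 21.10.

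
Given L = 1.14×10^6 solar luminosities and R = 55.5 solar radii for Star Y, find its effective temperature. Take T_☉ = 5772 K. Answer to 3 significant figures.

T/T_☉ = (L/L_☉)^(1/4) / (R/R_☉)^(1/2)
T = 5772 × (1.14×10^6)^(1/4) / √(55.5) = 5772 × 32.68 / 7.450 = 2.532×10^4 K.

2.53×10^4 K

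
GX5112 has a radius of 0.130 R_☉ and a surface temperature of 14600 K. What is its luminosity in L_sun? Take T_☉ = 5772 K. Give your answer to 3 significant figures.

0.692 L_sun

L/L_☉ = (R/R_☉)² (T/T_☉)⁴ = (0.130)² × (14600/5772)⁴
       = 0.01690 × (2.529)⁴ = 0.01690 × 40.94 = 0.6918.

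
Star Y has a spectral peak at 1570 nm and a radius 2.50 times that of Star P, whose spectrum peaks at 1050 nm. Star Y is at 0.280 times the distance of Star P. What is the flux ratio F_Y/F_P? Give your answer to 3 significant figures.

Wien's law: T_Y/T_P = λ_P/λ_Y = 1050/1570 = 0.6688.
L_Y/L_P = (R_Y/R_P)²(T_Y/T_P)⁴ = (2.50)²(0.6688)⁴ = 1.250.
F_Y/F_P = (L_Y/L_P)/(d_Y/d_P)² = 1.250/(0.280)² = 15.95.

15.9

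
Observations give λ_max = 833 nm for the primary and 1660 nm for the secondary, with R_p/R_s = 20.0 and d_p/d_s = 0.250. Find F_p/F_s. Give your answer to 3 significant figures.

1.01×10^5

Wien's law: T_p/T_s = λ_s/λ_p = 1660/833 = 1.993.
L_p/L_s = (R_p/R_s)²(T_p/T_s)⁴ = (20.0)²(1.993)⁴ = 6308.
F_p/F_s = (L_p/L_s)/(d_p/d_s)² = 6308/(0.250)² = 1.009×10^5.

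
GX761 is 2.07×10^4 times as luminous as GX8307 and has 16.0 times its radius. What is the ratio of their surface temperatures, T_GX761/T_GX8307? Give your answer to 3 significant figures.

L ∝ R²T⁴ gives T ∝ (L/R²)^(1/4), so
T_GX761/T_GX8307 = (2.07×10^4 / 16.0²)^(1/4) = (80.86)^(1/4) = 2.999.

3.00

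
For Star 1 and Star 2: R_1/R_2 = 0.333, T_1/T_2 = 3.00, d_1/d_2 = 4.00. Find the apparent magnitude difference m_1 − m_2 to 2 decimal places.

0.63

L_1/L_2 = (0.333)²(3.00)⁴ = 8.982.
F_1/F_2 = (L_1/L_2)/(d_1/d_2)² = 8.982/16.00 = 0.5614.
m_1 − m_2 = −2.5 log₁₀(0.5614) = 0.63.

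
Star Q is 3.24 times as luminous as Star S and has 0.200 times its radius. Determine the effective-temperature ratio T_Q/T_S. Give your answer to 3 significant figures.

3.00

L ∝ R²T⁴ gives T ∝ (L/R²)^(1/4), so
T_Q/T_S = (3.24 / 0.200²)^(1/4) = (81.00)^(1/4) = 3.000.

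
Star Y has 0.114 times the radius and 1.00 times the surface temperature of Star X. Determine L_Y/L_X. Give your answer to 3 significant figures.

From the Stefan–Boltzmann law, L ∝ R²T⁴, so
L_Y/L_X = (R_Y/R_X)² (T_Y/T_X)⁴ = (0.114)² × (1.00)⁴ = 0.01300 × 1.000 = 0.01300.

0.0130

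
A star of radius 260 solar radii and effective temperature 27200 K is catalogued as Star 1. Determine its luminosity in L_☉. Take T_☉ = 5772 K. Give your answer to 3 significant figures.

3.33×10^7 L_☉

L/L_☉ = (R/R_☉)² (T/T_☉)⁴ = (260)² × (27200/5772)⁴
       = 6.760×10^4 × (4.712)⁴ = 6.760×10^4 × 493.1 = 3.334×10^7.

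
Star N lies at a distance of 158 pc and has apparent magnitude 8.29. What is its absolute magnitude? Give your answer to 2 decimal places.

2.30

M = m − 5 log₁₀(d/10 pc) = 8.29 − 5 log₁₀(158/10)
  = 8.29 − 5 × 1.199 = 8.29 − 5.99 = 2.30.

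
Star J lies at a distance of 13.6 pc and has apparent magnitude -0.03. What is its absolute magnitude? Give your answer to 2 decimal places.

-0.70

M = m − 5 log₁₀(d/10 pc) = -0.03 − 5 log₁₀(13.6/10)
  = -0.03 − 5 × 0.134 = -0.03 − 0.67 = -0.70.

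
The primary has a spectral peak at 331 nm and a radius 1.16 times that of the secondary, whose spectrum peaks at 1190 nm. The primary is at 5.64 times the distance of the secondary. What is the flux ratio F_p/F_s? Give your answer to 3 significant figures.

7.07

Wien's law: T_p/T_s = λ_s/λ_p = 1190/331 = 3.595.
L_p/L_s = (R_p/R_s)²(T_p/T_s)⁴ = (1.16)²(3.595)⁴ = 224.8.
F_p/F_s = (L_p/L_s)/(d_p/d_s)² = 224.8/(5.64)² = 7.067.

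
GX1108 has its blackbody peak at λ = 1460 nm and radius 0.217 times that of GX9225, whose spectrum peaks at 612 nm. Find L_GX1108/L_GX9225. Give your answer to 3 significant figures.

Wien's law gives T ∝ 1/λ_max, so T_GX1108/T_GX9225 = λ_GX9225/λ_GX1108 = 612/1460 = 0.4192.
Then L ∝ R²T⁴ gives L_GX1108/L_GX9225 = (0.217)² × (0.4192)⁴ = 0.04709 × 0.03087 = 0.001454.

0.00145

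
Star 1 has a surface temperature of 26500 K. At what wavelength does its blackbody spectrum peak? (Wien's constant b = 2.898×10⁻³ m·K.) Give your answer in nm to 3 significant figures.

109 nm

λ_max = b/T = 2.898×10⁻³ / 26500 = 1.09×10^-7 m = 109.4 nm.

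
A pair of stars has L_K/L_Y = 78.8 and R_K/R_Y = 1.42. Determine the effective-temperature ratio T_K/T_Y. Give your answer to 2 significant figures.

2.5

L ∝ R²T⁴ gives T ∝ (L/R²)^(1/4), so
T_K/T_Y = (78.8 / 1.42²)^(1/4) = (39.08)^(1/4) = 2.500.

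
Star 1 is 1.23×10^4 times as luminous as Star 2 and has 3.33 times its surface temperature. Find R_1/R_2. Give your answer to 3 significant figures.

L ∝ R²T⁴ gives R ∝ √L / T², so
R_1/R_2 = √(1.23×10^4) / (3.33)² = 110.9 / 11.09 = 10.00.

10.0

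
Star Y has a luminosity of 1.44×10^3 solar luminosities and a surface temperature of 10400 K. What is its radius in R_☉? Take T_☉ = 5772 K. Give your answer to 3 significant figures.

R/R_☉ = √(L/L_☉) / (T/T_☉)² = √(1.44×10^3) / (1.802)²
       = 37.95 / 3.246 = 11.69.

11.7 R_☉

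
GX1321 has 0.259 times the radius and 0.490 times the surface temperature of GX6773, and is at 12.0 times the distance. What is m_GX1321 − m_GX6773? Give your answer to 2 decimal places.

L_GX1321/L_GX6773 = (0.259)²(0.490)⁴ = 0.003867.
F_GX1321/F_GX6773 = (L_GX1321/L_GX6773)/(d_GX1321/d_GX6773)² = 0.003867/144.0 = 2.685×10^-5.
m_GX1321 − m_GX6773 = −2.5 log₁₀(2.685×10^-5) = 11.43.

11.43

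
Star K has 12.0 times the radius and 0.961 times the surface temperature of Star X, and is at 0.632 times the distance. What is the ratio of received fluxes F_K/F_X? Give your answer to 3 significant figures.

L_K/L_X = (R_K/R_X)²(T_K/T_X)⁴ = (12.0)² × (0.961)⁴ = 122.8.
F_K/F_X = (L_K/L_X)/(d_K/d_X)² = 122.8 / (0.632)² = 307.5.

307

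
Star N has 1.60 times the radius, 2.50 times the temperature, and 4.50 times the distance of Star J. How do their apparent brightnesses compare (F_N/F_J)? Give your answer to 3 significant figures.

4.94

L_N/L_J = (R_N/R_J)²(T_N/T_J)⁴ = (1.60)² × (2.50)⁴ = 100.0.
F_N/F_J = (L_N/L_J)/(d_N/d_J)² = 100.0 / (4.50)² = 4.938.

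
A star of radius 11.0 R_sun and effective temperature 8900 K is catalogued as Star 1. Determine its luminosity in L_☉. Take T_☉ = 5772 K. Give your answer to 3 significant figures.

684 L_☉

L/L_☉ = (R/R_☉)² (T/T_☉)⁴ = (11.0)² × (8900/5772)⁴
       = 121.0 × (1.542)⁴ = 121.0 × 5.653 = 684.0.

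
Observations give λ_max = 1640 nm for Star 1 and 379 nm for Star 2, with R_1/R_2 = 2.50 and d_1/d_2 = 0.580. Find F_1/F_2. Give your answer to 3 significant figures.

0.0530

Wien's law: T_1/T_2 = λ_2/λ_1 = 379/1640 = 0.2311.
L_1/L_2 = (R_1/R_2)²(T_1/T_2)⁴ = (2.50)²(0.2311)⁴ = 0.01783.
F_1/F_2 = (L_1/L_2)/(d_1/d_2)² = 0.01783/(0.580)² = 0.05299.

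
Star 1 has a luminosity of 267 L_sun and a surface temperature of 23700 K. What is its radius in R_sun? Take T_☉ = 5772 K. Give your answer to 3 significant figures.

0.969 R_sun

R/R_☉ = √(L/L_☉) / (T/T_☉)² = √(267) / (4.106)²
       = 16.34 / 16.86 = 0.9692.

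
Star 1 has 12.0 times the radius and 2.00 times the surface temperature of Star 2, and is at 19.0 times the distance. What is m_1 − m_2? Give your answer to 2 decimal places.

L_1/L_2 = (12.0)²(2.00)⁴ = 2304.
F_1/F_2 = (L_1/L_2)/(d_1/d_2)² = 2304/361.0 = 6.382.
m_1 − m_2 = −2.5 log₁₀(6.382) = -2.01.

-2.01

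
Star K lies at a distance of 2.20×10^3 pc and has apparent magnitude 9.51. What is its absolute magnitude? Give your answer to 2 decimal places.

-2.20

M = m − 5 log₁₀(d/10 pc) = 9.51 − 5 log₁₀(2.20×10^3/10)
  = 9.51 − 5 × 2.342 = 9.51 − 11.71 = -2.20.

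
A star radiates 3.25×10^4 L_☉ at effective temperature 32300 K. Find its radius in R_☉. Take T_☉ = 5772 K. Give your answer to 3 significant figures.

R/R_☉ = √(L/L_☉) / (T/T_☉)² = √(3.25×10^4) / (5.596)²
       = 180.3 / 31.31 = 5.757.

5.76 R_☉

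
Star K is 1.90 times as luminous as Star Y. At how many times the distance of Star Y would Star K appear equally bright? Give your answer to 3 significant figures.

1.38

Equal flux requires L_K/d_K² = L_Y/d_Y², so d_K/d_Y = √(L_K/L_Y)
= √(1.90) = 1.378.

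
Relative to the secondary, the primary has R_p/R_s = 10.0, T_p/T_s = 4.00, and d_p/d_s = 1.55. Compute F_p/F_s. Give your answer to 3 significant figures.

1.07×10^4

L_p/L_s = (R_p/R_s)²(T_p/T_s)⁴ = (10.0)² × (4.00)⁴ = 2.560×10^4.
F_p/F_s = (L_p/L_s)/(d_p/d_s)² = 2.560×10^4 / (1.55)² = 1.066×10^4.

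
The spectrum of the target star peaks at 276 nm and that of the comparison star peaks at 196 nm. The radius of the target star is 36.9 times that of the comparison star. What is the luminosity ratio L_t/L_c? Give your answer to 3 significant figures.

Wien's law gives T ∝ 1/λ_max, so T_t/T_c = λ_c/λ_t = 196/276 = 0.7101.
Then L ∝ R²T⁴ gives L_t/L_c = (36.9)² × (0.7101)⁴ = 1362 × 0.2543 = 346.3.

346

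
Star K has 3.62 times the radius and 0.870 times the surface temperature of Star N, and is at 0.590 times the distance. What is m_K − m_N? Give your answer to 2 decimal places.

L_K/L_N = (3.62)²(0.870)⁴ = 7.507.
F_K/F_N = (L_K/L_N)/(d_K/d_N)² = 7.507/0.3481 = 21.57.
m_K − m_N = −2.5 log₁₀(21.57) = -3.33.

-3.33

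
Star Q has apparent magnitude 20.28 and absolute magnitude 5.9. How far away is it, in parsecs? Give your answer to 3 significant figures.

7.52×10^3 pc

m − M = 5 log₁₀(d/10 pc)
20.28 − (5.9) = 14.38 = 5 log₁₀(d/10)
d = 10 × 10^(14.38/5) = 10 × 10^2.876 = 7516 pc.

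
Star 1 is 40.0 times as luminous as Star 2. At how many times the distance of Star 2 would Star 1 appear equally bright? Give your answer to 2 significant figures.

6.3

Equal flux requires L_1/d_1² = L_2/d_2², so d_1/d_2 = √(L_1/L_2)
= √(40.0) = 6.325.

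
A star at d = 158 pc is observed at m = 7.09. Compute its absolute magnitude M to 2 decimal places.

M = m − 5 log₁₀(d/10 pc) = 7.09 − 5 log₁₀(158/10)
  = 7.09 − 5 × 1.199 = 7.09 − 5.99 = 1.10.

1.10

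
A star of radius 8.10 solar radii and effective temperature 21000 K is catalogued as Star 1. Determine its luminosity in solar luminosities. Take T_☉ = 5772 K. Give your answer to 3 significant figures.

L/L_☉ = (R/R_☉)² (T/T_☉)⁴ = (8.10)² × (21000/5772)⁴
       = 65.61 × (3.638)⁴ = 65.61 × 175.2 = 1.150×10^4.

1.15×10^4 solar luminosities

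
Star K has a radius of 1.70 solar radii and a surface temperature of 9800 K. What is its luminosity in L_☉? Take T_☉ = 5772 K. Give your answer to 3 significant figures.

L/L_☉ = (R/R_☉)² (T/T_☉)⁴ = (1.70)² × (9800/5772)⁴
       = 2.890 × (1.698)⁴ = 2.890 × 8.310 = 24.02.

24.0 L_☉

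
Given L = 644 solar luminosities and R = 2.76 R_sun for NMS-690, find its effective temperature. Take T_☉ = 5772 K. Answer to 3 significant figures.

T/T_☉ = (L/L_☉)^(1/4) / (R/R_☉)^(1/2)
T = 5772 × (644)^(1/4) / √(2.76) = 5772 × 5.038 / 1.661 = 1.750×10^4 K.

1.75×10^4 K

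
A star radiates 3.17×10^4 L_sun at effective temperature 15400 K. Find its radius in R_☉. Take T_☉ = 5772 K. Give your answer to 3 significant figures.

25.0 R_☉

R/R_☉ = √(L/L_☉) / (T/T_☉)² = √(3.17×10^4) / (2.668)²
       = 178.0 / 7.119 = 25.01.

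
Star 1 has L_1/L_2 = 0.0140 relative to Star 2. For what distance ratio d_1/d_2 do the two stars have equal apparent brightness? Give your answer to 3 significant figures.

0.118

Equal flux requires L_1/d_1² = L_2/d_2², so d_1/d_2 = √(L_1/L_2)
= √(0.0140) = 0.1183.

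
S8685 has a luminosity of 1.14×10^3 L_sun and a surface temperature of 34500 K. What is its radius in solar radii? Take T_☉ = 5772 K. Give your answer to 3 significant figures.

0.945 solar radii

R/R_☉ = √(L/L_☉) / (T/T_☉)² = √(1.14×10^3) / (5.977)²
       = 33.76 / 35.73 = 0.9451.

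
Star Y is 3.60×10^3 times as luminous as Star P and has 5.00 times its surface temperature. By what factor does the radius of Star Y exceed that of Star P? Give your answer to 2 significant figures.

2.4

L ∝ R²T⁴ gives R ∝ √L / T², so
R_Y/R_P = √(3.60×10^3) / (5.00)² = 60.00 / 25.00 = 2.400.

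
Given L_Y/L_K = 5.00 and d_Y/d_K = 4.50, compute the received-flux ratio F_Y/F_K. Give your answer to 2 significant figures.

F = L/(4πd²), so F_Y/F_K = (L_Y/L_K) / (d_Y/d_K)²
= 5.00 / (4.50)² = 5.00 / 20.25 = 0.2469.

0.25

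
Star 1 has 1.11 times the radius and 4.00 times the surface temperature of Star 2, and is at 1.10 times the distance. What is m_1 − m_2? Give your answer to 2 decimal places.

L_1/L_2 = (1.11)²(4.00)⁴ = 315.4.
F_1/F_2 = (L_1/L_2)/(d_1/d_2)² = 315.4/1.210 = 260.7.
m_1 − m_2 = −2.5 log₁₀(260.7) = -6.04.

-6.04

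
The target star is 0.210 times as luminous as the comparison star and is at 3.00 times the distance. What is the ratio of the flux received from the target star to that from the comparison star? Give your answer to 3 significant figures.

F = L/(4πd²), so F_t/F_c = (L_t/L_c) / (d_t/d_c)²
= 0.210 / (3.00)² = 0.210 / 9.000 = 0.02333.

0.0233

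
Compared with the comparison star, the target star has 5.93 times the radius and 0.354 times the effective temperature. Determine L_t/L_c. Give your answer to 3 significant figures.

0.552

From the Stefan–Boltzmann law, L ∝ R²T⁴, so
L_t/L_c = (R_t/R_c)² (T_t/T_c)⁴ = (5.93)² × (0.354)⁴ = 35.16 × 0.01570 = 0.5522.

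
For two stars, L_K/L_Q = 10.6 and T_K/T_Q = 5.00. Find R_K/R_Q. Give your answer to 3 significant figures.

0.130

L ∝ R²T⁴ gives R ∝ √L / T², so
R_K/R_Q = √(10.6) / (5.00)² = 3.256 / 25.00 = 0.1302.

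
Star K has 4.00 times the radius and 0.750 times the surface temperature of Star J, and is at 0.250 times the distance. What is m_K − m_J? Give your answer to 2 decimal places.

L_K/L_J = (4.00)²(0.750)⁴ = 5.062.
F_K/F_J = (L_K/L_J)/(d_K/d_J)² = 5.062/0.06250 = 81.00.
m_K − m_J = −2.5 log₁₀(81.00) = -4.77.

-4.77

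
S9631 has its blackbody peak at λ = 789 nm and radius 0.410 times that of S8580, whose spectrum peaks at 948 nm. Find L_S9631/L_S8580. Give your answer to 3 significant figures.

Wien's law gives T ∝ 1/λ_max, so T_S9631/T_S8580 = λ_S8580/λ_S9631 = 948/789 = 1.202.
Then L ∝ R²T⁴ gives L_S9631/L_S8580 = (0.410)² × (1.202)⁴ = 0.1681 × 2.084 = 0.3503.

0.350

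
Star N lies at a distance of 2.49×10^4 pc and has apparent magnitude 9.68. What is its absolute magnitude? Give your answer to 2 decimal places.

-7.30

M = m − 5 log₁₀(d/10 pc) = 9.68 − 5 log₁₀(2.49×10^4/10)
  = 9.68 − 5 × 3.396 = 9.68 − 16.98 = -7.30.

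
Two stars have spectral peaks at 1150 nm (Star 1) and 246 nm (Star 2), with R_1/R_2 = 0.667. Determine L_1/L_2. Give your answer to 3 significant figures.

9.32×10^-4

Wien's law gives T ∝ 1/λ_max, so T_1/T_2 = λ_2/λ_1 = 246/1150 = 0.2139.
Then L ∝ R²T⁴ gives L_1/L_2 = (0.667)² × (0.2139)⁴ = 0.4449 × 0.002094 = 9.315×10^-4.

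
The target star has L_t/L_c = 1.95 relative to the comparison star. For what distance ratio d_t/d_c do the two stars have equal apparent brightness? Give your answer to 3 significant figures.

1.40

Equal flux requires L_t/d_t² = L_c/d_c², so d_t/d_c = √(L_t/L_c)
= √(1.95) = 1.396.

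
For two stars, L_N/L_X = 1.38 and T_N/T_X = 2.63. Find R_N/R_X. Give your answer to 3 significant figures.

L ∝ R²T⁴ gives R ∝ √L / T², so
R_N/R_X = √(1.38) / (2.63)² = 1.175 / 6.917 = 0.1698.

0.170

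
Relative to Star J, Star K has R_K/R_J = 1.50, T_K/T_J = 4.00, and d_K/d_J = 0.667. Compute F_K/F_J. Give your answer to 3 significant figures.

1.29×10^3

L_K/L_J = (R_K/R_J)²(T_K/T_J)⁴ = (1.50)² × (4.00)⁴ = 576.0.
F_K/F_J = (L_K/L_J)/(d_K/d_J)² = 576.0 / (0.667)² = 1295.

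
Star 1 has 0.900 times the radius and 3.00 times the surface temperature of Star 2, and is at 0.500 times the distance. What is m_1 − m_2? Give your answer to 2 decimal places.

L_1/L_2 = (0.900)²(3.00)⁴ = 65.61.
F_1/F_2 = (L_1/L_2)/(d_1/d_2)² = 65.61/0.2500 = 262.4.
m_1 − m_2 = −2.5 log₁₀(262.4) = -6.05.

-6.05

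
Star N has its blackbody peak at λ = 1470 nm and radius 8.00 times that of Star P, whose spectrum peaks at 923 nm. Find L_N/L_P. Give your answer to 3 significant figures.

9.95

Wien's law gives T ∝ 1/λ_max, so T_N/T_P = λ_P/λ_N = 923/1470 = 0.6279.
Then L ∝ R²T⁴ gives L_N/L_P = (8.00)² × (0.6279)⁴ = 64.00 × 0.1554 = 9.948.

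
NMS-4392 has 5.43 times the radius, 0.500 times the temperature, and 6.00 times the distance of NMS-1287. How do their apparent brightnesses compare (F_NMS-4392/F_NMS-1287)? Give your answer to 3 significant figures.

0.0512

L_NMS-4392/L_NMS-1287 = (R_NMS-4392/R_NMS-1287)²(T_NMS-4392/T_NMS-1287)⁴ = (5.43)² × (0.500)⁴ = 1.843.
F_NMS-4392/F_NMS-1287 = (L_NMS-4392/L_NMS-1287)/(d_NMS-4392/d_NMS-1287)² = 1.843 / (6.00)² = 0.05119.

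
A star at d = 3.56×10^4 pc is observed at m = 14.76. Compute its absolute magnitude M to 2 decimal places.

M = m − 5 log₁₀(d/10 pc) = 14.76 − 5 log₁₀(3.56×10^4/10)
  = 14.76 − 5 × 3.551 = 14.76 − 17.76 = -3.00.

-3.00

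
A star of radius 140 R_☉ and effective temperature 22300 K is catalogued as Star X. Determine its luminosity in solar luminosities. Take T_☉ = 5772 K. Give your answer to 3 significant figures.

L/L_☉ = (R/R_☉)² (T/T_☉)⁴ = (140)² × (22300/5772)⁴
       = 1.960×10^4 × (3.863)⁴ = 1.960×10^4 × 222.8 = 4.367×10^6.

4.37×10^6 solar luminosities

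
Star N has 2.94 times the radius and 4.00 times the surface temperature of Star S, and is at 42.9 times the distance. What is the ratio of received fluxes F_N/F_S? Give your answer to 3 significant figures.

L_N/L_S = (R_N/R_S)²(T_N/T_S)⁴ = (2.94)² × (4.00)⁴ = 2213.
F_N/F_S = (L_N/L_S)/(d_N/d_S)² = 2213 / (42.9)² = 1.202.

1.20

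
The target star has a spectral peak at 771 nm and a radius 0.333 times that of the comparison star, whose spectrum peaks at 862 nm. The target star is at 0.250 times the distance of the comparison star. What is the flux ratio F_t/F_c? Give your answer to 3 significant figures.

Wien's law: T_t/T_c = λ_c/λ_t = 862/771 = 1.118.
L_t/L_c = (R_t/R_c)²(T_t/T_c)⁴ = (0.333)²(1.118)⁴ = 0.1733.
F_t/F_c = (L_t/L_c)/(d_t/d_c)² = 0.1733/(0.250)² = 2.772.

2.77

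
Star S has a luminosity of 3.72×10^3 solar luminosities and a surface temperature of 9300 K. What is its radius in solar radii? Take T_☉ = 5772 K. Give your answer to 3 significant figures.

R/R_☉ = √(L/L_☉) / (T/T_☉)² = √(3.72×10^3) / (1.611)²
       = 60.99 / 2.596 = 23.49.

23.5 solar radii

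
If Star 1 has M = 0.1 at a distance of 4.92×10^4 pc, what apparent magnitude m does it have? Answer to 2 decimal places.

18.56

m = M + 5 log₁₀(d/10 pc) = 0.1 + 5 log₁₀(4.92×10^4/10)
  = 0.1 + 5 × 3.692 = 0.1 + 18.46 = 18.56.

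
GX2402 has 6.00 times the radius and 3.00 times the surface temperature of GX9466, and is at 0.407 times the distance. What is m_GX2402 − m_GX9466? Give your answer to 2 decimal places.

L_GX2402/L_GX9466 = (6.00)²(3.00)⁴ = 2916.
F_GX2402/F_GX9466 = (L_GX2402/L_GX9466)/(d_GX2402/d_GX9466)² = 2916/0.1656 = 1.760×10^4.
m_GX2402 − m_GX9466 = −2.5 log₁₀(1.760×10^4) = -10.61.

-10.61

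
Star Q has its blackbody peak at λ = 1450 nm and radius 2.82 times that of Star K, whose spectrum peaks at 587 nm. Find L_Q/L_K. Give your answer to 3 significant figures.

Wien's law gives T ∝ 1/λ_max, so T_Q/T_K = λ_K/λ_Q = 587/1450 = 0.4048.
Then L ∝ R²T⁴ gives L_Q/L_K = (2.82)² × (0.4048)⁴ = 7.952 × 0.02686 = 0.2136.

0.214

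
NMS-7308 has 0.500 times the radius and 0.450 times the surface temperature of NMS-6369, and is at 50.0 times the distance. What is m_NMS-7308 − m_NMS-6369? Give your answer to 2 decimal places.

L_NMS-7308/L_NMS-6369 = (0.500)²(0.450)⁴ = 0.01025.
F_NMS-7308/F_NMS-6369 = (L_NMS-7308/L_NMS-6369)/(d_NMS-7308/d_NMS-6369)² = 0.01025/2500 = 4.101×10^-6.
m_NMS-7308 − m_NMS-6369 = −2.5 log₁₀(4.101×10^-6) = 13.47.

13.47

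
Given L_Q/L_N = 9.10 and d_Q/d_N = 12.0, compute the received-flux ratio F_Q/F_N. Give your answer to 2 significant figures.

0.063

F = L/(4πd²), so F_Q/F_N = (L_Q/L_N) / (d_Q/d_N)²
= 9.10 / (12.0)² = 9.10 / 144.0 = 0.06319.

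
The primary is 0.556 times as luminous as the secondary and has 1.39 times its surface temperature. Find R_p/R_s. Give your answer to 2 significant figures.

L ∝ R²T⁴ gives R ∝ √L / T², so
R_p/R_s = √(0.556) / (1.39)² = 0.7457 / 1.932 = 0.3859.

0.39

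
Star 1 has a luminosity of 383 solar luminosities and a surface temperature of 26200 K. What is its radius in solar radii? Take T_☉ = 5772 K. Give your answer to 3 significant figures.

R/R_☉ = √(L/L_☉) / (T/T_☉)² = √(383) / (4.539)²
       = 19.57 / 20.60 = 0.9498.

0.950 solar radii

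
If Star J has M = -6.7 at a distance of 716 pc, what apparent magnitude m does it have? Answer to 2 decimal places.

m = M + 5 log₁₀(d/10 pc) = -6.7 + 5 log₁₀(716/10)
  = -6.7 + 5 × 1.855 = -6.7 + 9.27 = 2.57.

2.57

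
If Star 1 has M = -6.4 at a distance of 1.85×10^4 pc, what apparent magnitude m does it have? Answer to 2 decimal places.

m = M + 5 log₁₀(d/10 pc) = -6.4 + 5 log₁₀(1.85×10^4/10)
  = -6.4 + 5 × 3.267 = -6.4 + 16.34 = 9.94.

9.94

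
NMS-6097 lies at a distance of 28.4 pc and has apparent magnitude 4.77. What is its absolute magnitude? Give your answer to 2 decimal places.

M = m − 5 log₁₀(d/10 pc) = 4.77 − 5 log₁₀(28.4/10)
  = 4.77 − 5 × 0.453 = 4.77 − 2.27 = 2.50.

2.50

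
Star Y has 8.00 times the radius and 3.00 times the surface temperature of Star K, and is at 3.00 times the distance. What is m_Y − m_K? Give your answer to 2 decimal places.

L_Y/L_K = (8.00)²(3.00)⁴ = 5184.
F_Y/F_K = (L_Y/L_K)/(d_Y/d_K)² = 5184/9.000 = 576.0.
m_Y − m_K = −2.5 log₁₀(576.0) = -6.90.

-6.90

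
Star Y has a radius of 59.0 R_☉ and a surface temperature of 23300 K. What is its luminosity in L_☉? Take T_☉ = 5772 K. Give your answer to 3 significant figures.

9.24×10^5 L_☉

L/L_☉ = (R/R_☉)² (T/T_☉)⁴ = (59.0)² × (23300/5772)⁴
       = 3481 × (4.037)⁴ = 3481 × 265.5 = 9.243×10^5.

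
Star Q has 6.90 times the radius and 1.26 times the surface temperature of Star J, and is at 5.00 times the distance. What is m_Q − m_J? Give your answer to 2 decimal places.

-1.70

L_Q/L_J = (6.90)²(1.26)⁴ = 120.0.
F_Q/F_J = (L_Q/L_J)/(d_Q/d_J)² = 120.0/25.00 = 4.800.
m_Q − m_J = −2.5 log₁₀(4.800) = -1.70.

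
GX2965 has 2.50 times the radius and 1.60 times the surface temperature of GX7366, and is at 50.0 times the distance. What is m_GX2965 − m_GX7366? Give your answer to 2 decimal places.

L_GX2965/L_GX7366 = (2.50)²(1.60)⁴ = 40.96.
F_GX2965/F_GX7366 = (L_GX2965/L_GX7366)/(d_GX2965/d_GX7366)² = 40.96/2500 = 0.01638.
m_GX2965 − m_GX7366 = −2.5 log₁₀(0.01638) = 4.46.

4.46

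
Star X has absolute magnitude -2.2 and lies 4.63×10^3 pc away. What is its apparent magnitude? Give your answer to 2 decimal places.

11.13

m = M + 5 log₁₀(d/10 pc) = -2.2 + 5 log₁₀(4.63×10^3/10)
  = -2.2 + 5 × 2.666 = -2.2 + 13.33 = 11.13.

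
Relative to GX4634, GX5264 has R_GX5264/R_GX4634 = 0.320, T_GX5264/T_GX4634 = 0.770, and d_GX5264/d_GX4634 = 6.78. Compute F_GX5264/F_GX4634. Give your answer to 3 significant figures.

L_GX5264/L_GX4634 = (R_GX5264/R_GX4634)²(T_GX5264/T_GX4634)⁴ = (0.320)² × (0.770)⁴ = 0.03600.
F_GX5264/F_GX4634 = (L_GX5264/L_GX4634)/(d_GX5264/d_GX4634)² = 0.03600 / (6.78)² = 7.831×10^-4.

7.83×10^-4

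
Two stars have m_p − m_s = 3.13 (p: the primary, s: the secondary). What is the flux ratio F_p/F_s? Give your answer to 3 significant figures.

F_p/F_s = 10^(−(m_p − m_s)/2.5) = 10^(-3.13/2.5) = 10^-1.252 = 0.05598.

0.0560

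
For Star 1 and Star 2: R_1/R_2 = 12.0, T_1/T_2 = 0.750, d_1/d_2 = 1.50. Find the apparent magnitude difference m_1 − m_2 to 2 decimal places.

L_1/L_2 = (12.0)²(0.750)⁴ = 45.56.
F_1/F_2 = (L_1/L_2)/(d_1/d_2)² = 45.56/2.250 = 20.25.
m_1 − m_2 = −2.5 log₁₀(20.25) = -3.27.

-3.27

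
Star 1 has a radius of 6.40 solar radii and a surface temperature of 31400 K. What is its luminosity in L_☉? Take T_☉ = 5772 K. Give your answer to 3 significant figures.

3.59×10^4 L_☉

L/L_☉ = (R/R_☉)² (T/T_☉)⁴ = (6.40)² × (31400/5772)⁴
       = 40.96 × (5.440)⁴ = 40.96 × 875.8 = 3.587×10^4.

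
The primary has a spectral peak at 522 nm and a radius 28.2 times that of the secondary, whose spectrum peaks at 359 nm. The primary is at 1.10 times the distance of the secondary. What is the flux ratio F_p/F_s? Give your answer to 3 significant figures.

147

Wien's law: T_p/T_s = λ_s/λ_p = 359/522 = 0.6877.
L_p/L_s = (R_p/R_s)²(T_p/T_s)⁴ = (28.2)²(0.6877)⁴ = 177.9.
F_p/F_s = (L_p/L_s)/(d_p/d_s)² = 177.9/(1.10)² = 147.0.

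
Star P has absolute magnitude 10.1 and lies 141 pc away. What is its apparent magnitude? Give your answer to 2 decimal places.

15.85

m = M + 5 log₁₀(d/10 pc) = 10.1 + 5 log₁₀(141/10)
  = 10.1 + 5 × 1.149 = 10.1 + 5.75 = 15.85.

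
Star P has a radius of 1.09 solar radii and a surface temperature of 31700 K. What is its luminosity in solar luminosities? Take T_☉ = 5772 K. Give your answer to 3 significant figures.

L/L_☉ = (R/R_☉)² (T/T_☉)⁴ = (1.09)² × (31700/5772)⁴
       = 1.188 × (5.492)⁴ = 1.188 × 909.8 = 1081.

1.08×10^3 solar luminosities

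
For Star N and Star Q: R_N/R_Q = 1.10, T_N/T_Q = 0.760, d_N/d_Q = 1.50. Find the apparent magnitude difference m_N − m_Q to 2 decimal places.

1.87

L_N/L_Q = (1.10)²(0.760)⁴ = 0.4037.
F_N/F_Q = (L_N/L_Q)/(d_N/d_Q)² = 0.4037/2.250 = 0.1794.
m_N − m_Q = −2.5 log₁₀(0.1794) = 1.87.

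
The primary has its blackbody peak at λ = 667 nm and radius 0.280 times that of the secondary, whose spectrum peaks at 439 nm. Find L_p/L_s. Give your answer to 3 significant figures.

0.0147

Wien's law gives T ∝ 1/λ_max, so T_p/T_s = λ_s/λ_p = 439/667 = 0.6582.
Then L ∝ R²T⁴ gives L_p/L_s = (0.280)² × (0.6582)⁴ = 0.07840 × 0.1877 = 0.01471.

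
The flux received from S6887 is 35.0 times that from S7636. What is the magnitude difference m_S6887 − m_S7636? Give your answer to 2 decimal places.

m_S6887 − m_S7636 = −2.5 log₁₀(F_S6887/F_S7636) = −2.5 log₁₀(35.0) = −2.5 × (1.544) = -3.860.

-3.86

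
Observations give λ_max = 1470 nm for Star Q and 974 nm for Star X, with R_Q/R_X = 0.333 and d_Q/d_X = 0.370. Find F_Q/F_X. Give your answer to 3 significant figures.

Wien's law: T_Q/T_X = λ_X/λ_Q = 974/1470 = 0.6626.
L_Q/L_X = (R_Q/R_X)²(T_Q/T_X)⁴ = (0.333)²(0.6626)⁴ = 0.02137.
F_Q/F_X = (L_Q/L_X)/(d_Q/d_X)² = 0.02137/(0.370)² = 0.1561.

0.156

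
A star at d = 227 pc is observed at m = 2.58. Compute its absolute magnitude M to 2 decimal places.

M = m − 5 log₁₀(d/10 pc) = 2.58 − 5 log₁₀(227/10)
  = 2.58 − 5 × 1.356 = 2.58 − 6.78 = -4.20.

-4.20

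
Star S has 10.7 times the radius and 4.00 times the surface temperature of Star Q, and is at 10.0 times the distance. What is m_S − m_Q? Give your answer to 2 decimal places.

L_S/L_Q = (10.7)²(4.00)⁴ = 2.931×10^4.
F_S/F_Q = (L_S/L_Q)/(d_S/d_Q)² = 2.931×10^4/100.0 = 293.1.
m_S − m_Q = −2.5 log₁₀(293.1) = -6.17.

-6.17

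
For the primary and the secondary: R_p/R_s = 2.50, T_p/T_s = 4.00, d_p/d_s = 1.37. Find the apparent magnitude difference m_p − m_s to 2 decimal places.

-7.33

L_p/L_s = (2.50)²(4.00)⁴ = 1600.
F_p/F_s = (L_p/L_s)/(d_p/d_s)² = 1600/1.877 = 852.5.
m_p − m_s = −2.5 log₁₀(852.5) = -7.33.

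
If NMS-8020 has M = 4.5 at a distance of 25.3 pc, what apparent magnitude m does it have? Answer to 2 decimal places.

6.52

m = M + 5 log₁₀(d/10 pc) = 4.5 + 5 log₁₀(25.3/10)
  = 4.5 + 5 × 0.403 = 4.5 + 2.02 = 6.52.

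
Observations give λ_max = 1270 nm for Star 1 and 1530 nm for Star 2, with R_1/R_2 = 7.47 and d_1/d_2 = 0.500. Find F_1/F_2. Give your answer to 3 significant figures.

470

Wien's law: T_1/T_2 = λ_2/λ_1 = 1530/1270 = 1.205.
L_1/L_2 = (R_1/R_2)²(T_1/T_2)⁴ = (7.47)²(1.205)⁴ = 117.5.
F_1/F_2 = (L_1/L_2)/(d_1/d_2)² = 117.5/(0.500)² = 470.2.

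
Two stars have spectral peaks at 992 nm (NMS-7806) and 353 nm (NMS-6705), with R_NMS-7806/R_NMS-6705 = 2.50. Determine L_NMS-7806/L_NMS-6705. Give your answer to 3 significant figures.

0.100

Wien's law gives T ∝ 1/λ_max, so T_NMS-7806/T_NMS-6705 = λ_NMS-6705/λ_NMS-7806 = 353/992 = 0.3558.
Then L ∝ R²T⁴ gives L_NMS-7806/L_NMS-6705 = (2.50)² × (0.3558)⁴ = 6.250 × 0.01603 = 0.1002.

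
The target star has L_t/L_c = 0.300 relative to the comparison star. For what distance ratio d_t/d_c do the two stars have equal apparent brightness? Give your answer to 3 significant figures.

Equal flux requires L_t/d_t² = L_c/d_c², so d_t/d_c = √(L_t/L_c)
= √(0.300) = 0.5477.

0.548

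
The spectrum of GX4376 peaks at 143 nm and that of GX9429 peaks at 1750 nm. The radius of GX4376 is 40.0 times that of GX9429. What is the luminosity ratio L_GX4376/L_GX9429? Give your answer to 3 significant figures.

3.59×10^7

Wien's law gives T ∝ 1/λ_max, so T_GX4376/T_GX9429 = λ_GX9429/λ_GX4376 = 1750/143 = 12.24.
Then L ∝ R²T⁴ gives L_GX4376/L_GX9429 = (40.0)² × (12.24)⁴ = 1600 × 2.243×10^4 = 3.589×10^7.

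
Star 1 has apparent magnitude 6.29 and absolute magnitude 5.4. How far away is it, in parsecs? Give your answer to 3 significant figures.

m − M = 5 log₁₀(d/10 pc)
6.29 − (5.4) = 0.89 = 5 log₁₀(d/10)
d = 10 × 10^(0.89/5) = 10 × 10^0.178 = 15.07 pc.

15.1 pc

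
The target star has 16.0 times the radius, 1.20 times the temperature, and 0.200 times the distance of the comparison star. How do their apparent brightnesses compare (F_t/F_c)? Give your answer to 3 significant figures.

1.33×10^4

L_t/L_c = (R_t/R_c)²(T_t/T_c)⁴ = (16.0)² × (1.20)⁴ = 530.8.
F_t/F_c = (L_t/L_c)/(d_t/d_c)² = 530.8 / (0.200)² = 1.327×10^4.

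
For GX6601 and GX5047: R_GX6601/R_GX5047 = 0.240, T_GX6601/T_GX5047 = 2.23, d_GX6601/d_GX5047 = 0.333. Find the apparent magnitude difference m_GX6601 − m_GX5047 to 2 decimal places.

L_GX6601/L_GX5047 = (0.240)²(2.23)⁴ = 1.424.
F_GX6601/F_GX5047 = (L_GX6601/L_GX5047)/(d_GX6601/d_GX5047)² = 1.424/0.1109 = 12.85.
m_GX6601 − m_GX5047 = −2.5 log₁₀(12.85) = -2.77.

-2.77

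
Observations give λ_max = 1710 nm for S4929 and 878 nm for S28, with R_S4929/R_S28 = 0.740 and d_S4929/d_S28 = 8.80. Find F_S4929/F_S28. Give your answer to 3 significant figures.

Wien's law: T_S4929/T_S28 = λ_S28/λ_S4929 = 878/1710 = 0.5135.
L_S4929/L_S28 = (R_S4929/R_S28)²(T_S4929/T_S28)⁴ = (0.740)²(0.5135)⁴ = 0.03806.
F_S4929/F_S28 = (L_S4929/L_S28)/(d_S4929/d_S28)² = 0.03806/(8.80)² = 4.915×10^-4.

4.91×10^-4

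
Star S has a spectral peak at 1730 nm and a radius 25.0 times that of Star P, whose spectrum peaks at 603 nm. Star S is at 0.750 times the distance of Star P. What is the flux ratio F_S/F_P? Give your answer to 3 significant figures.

Wien's law: T_S/T_P = λ_P/λ_S = 603/1730 = 0.3486.
L_S/L_P = (R_S/R_P)²(T_S/T_P)⁴ = (25.0)²(0.3486)⁴ = 9.225.
F_S/F_P = (L_S/L_P)/(d_S/d_P)² = 9.225/(0.750)² = 16.40.

16.4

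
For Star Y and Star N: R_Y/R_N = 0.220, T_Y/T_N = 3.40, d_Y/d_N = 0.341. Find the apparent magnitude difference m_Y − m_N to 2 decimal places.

-4.36

L_Y/L_N = (0.220)²(3.40)⁴ = 6.468.
F_Y/F_N = (L_Y/L_N)/(d_Y/d_N)² = 6.468/0.1163 = 55.62.
m_Y − m_N = −2.5 log₁₀(55.62) = -4.36.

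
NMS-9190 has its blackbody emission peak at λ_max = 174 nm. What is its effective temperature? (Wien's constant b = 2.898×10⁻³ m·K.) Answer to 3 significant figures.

1.67×10^4 K

T = b/λ_max = 2.898×10⁻³ / (174×10⁻⁹) = 1.666×10^4 K.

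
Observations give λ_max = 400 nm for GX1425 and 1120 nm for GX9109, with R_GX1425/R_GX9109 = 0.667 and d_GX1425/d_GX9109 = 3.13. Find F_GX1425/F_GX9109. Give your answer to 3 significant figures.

2.79

Wien's law: T_GX1425/T_GX9109 = λ_GX9109/λ_GX1425 = 1120/400 = 2.800.
L_GX1425/L_GX9109 = (R_GX1425/R_GX9109)²(T_GX1425/T_GX9109)⁴ = (0.667)²(2.800)⁴ = 27.35.
F_GX1425/F_GX9109 = (L_GX1425/L_GX9109)/(d_GX1425/d_GX9109)² = 27.35/(3.13)² = 2.791.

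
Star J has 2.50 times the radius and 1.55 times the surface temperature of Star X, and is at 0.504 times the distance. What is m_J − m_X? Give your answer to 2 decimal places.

-5.38

L_J/L_X = (2.50)²(1.55)⁴ = 36.08.
F_J/F_X = (L_J/L_X)/(d_J/d_X)² = 36.08/0.2540 = 142.0.
m_J − m_X = −2.5 log₁₀(142.0) = -5.38.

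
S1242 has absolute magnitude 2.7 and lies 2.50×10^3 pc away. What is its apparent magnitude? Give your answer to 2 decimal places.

m = M + 5 log₁₀(d/10 pc) = 2.7 + 5 log₁₀(2.50×10^3/10)
  = 2.7 + 5 × 2.398 = 2.7 + 11.99 = 14.69.

14.69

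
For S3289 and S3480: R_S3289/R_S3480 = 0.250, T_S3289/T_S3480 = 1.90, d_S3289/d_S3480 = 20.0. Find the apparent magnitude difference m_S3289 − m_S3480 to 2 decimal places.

6.73

L_S3289/L_S3480 = (0.250)²(1.90)⁴ = 0.8145.
F_S3289/F_S3480 = (L_S3289/L_S3480)/(d_S3289/d_S3480)² = 0.8145/400.0 = 0.002036.
m_S3289 − m_S3480 = −2.5 log₁₀(0.002036) = 6.73.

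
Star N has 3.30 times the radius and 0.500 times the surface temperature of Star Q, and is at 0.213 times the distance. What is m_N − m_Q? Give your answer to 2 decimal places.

-2.94

L_N/L_Q = (3.30)²(0.500)⁴ = 0.6806.
F_N/F_Q = (L_N/L_Q)/(d_N/d_Q)² = 0.6806/0.04537 = 15.00.
m_N − m_Q = −2.5 log₁₀(15.00) = -2.94.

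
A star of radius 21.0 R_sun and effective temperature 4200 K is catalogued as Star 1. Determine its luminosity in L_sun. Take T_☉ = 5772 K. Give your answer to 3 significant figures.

124 L_sun

L/L_☉ = (R/R_☉)² (T/T_☉)⁴ = (21.0)² × (4200/5772)⁴
       = 441.0 × (0.7277)⁴ = 441.0 × 0.2803 = 123.6.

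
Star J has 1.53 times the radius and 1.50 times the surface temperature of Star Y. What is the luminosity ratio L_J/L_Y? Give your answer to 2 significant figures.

From the Stefan–Boltzmann law, L ∝ R²T⁴, so
L_J/L_Y = (R_J/R_Y)² (T_J/T_Y)⁴ = (1.53)² × (1.50)⁴ = 2.341 × 5.062 = 11.85.

12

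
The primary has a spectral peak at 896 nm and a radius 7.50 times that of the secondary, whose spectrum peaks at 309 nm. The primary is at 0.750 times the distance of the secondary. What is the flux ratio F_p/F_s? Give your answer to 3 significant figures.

1.41

Wien's law: T_p/T_s = λ_s/λ_p = 309/896 = 0.3449.
L_p/L_s = (R_p/R_s)²(T_p/T_s)⁴ = (7.50)²(0.3449)⁴ = 0.7957.
F_p/F_s = (L_p/L_s)/(d_p/d_s)² = 0.7957/(0.750)² = 1.414.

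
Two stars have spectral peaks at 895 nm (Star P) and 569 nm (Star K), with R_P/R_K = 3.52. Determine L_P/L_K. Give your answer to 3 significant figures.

2.02

Wien's law gives T ∝ 1/λ_max, so T_P/T_K = λ_K/λ_P = 569/895 = 0.6358.
Then L ∝ R²T⁴ gives L_P/L_K = (3.52)² × (0.6358)⁴ = 12.39 × 0.1634 = 2.024.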